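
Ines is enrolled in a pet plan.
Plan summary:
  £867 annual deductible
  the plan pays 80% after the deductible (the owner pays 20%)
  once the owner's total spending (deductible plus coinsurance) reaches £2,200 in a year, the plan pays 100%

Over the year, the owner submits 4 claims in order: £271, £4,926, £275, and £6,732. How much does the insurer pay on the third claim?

£220

Bill 1, £271: entire amount goes to the deductible. Owner pays £271; OOP now £271. Insurer: £271 − £271 = £0.
Bill 2, £4,926: £596 to deductible, leaving £4,330; 20% of £4,330 = £866. Cost to owner: £1,462. OOP to date £1,733. Insurer: £4,926 − £1,462 = £3,464.
Bill 3, £275: deductible met; 20% of £275 = £55. Cost to owner: £55. OOP to date £1,788. Plan pays £275 − £55 = £220.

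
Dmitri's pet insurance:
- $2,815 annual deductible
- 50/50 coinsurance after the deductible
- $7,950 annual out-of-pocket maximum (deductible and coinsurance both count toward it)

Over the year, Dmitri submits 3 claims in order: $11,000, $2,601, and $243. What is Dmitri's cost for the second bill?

$1,042.50

Bill 1, $11,000: deductible takes $2,815, $8,185 remains; owner's 50% is $4,092.50. Owner owes $6,907.50 (running OOP $6,907.50).
Bill 2, $2,601: 50% coinsurance on $2,601 = $1,300.50. That would push OOP to $8,208, over the $7,950 cap, so owner pays $7,950 − $6,907.50 = $1,042.50.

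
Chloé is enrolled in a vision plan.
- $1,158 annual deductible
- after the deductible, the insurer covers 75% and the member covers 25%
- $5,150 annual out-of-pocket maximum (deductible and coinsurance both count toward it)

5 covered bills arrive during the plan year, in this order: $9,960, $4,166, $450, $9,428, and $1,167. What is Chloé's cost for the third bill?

#1 ($9,960): deductible takes $1,158, $8,802 remains; member's 25% is $2,200.50. Cost to member: $3,358.50. OOP to date $3,358.50.
#2 ($4,166): deductible met; 25% of $4,166 = $1,041.50. Member pays $1,041.50; OOP now $4,400.
#3 ($450): 25% coinsurance on $450 = $112.50. Cost to member: $112.50. OOP to date $4,512.50.

$112.50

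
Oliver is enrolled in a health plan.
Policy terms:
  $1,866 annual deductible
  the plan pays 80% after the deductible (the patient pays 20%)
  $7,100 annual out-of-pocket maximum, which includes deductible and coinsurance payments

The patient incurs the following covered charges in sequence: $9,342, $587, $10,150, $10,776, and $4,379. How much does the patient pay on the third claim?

$2,030

Claim 1 — $9,342: $1,866 finishes the deductible; $7,476 goes to coinsurance; patient's 20% is $1,495.20. Patient pays $3,361.20; OOP now $3,361.20.
Claim 2 — $587: 20% coinsurance on $587 = $117.40. Patient pays $117.40; OOP now $3,478.60.
Claim 3 — $10,150: deductible already satisfied, so patient's share is 20% × $10,150 = $2,030. Patient pays $2,030; OOP now $5,508.60.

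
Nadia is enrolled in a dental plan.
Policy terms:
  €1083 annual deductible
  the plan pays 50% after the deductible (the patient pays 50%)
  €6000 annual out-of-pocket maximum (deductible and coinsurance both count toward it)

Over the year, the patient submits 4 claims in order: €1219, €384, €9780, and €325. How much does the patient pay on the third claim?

Claim 1 (€1219): €1083 finishes the deductible; €136 goes to coinsurance; patient's 50% is €68. Patient pays €1151; OOP now €1151.
Claim 2 (€384): 50% coinsurance on €384 = €192. Patient owes €192 (running OOP €1343).
Claim 3 (€9780): 50% coinsurance on €9780 = €4890. That would push OOP to €6233, over the €6000 cap, so patient pays €6000 − €1343 = €4657.

€4657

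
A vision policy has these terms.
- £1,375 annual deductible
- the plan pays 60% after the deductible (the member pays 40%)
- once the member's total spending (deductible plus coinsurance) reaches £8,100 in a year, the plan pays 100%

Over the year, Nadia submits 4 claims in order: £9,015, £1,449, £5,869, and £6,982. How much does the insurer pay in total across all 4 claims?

Claim 1 — £9,015: deductible takes £1,375, £7,640 remains; member's 40% is £3,056. Member owes £4,431 (running OOP £4,431). Insurer: £9,015 − £4,431 = £4,584.
Claim 2 — £1,449: 40% coinsurance on £1,449 = £579.60. Cost to member: £579.60. OOP to date £5,010.60. Insurer: £1,449 − £579.60 = £869.40.
Claim 3 — £5,869: deductible already satisfied, so member's share is 40% × £5,869 = £2,347.60. Member pays £2,347.60; OOP now £7,358.20. Plan pays £5,869 − £2,347.60 = £3,521.40.
Claim 4 — £6,982: deductible already satisfied, so member's share is 40% × £6,982 = £2,792.80. That would push OOP to £10,151, over the £8,100 cap, so member pays £8,100 − £7,358.20 = £741.80. Plan pays £6,982 − £741.80 = £6,240.20.
Insurer total = bills − member's total = £23,315 − £8,100 = £15,215.

£15,215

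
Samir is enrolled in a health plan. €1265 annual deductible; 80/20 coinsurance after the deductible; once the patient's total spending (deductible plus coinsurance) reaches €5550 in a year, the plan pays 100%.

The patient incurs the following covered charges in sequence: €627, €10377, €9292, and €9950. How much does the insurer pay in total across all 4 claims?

Bill 1, €627: fully absorbed by the deductible. Patient pays €627; OOP now €627. Insurer: €627 − €627 = €0.
Bill 2, €10377: €638 to deductible, leaving €9739; patient's 20% is €1947.80. Patient pays €2585.80; OOP now €3212.80. Insurer: €10377 − €2585.80 = €7791.20.
Bill 3, €9292: deductible already satisfied, so patient's share is 20% × €9292 = €1858.40. Cost to patient: €1858.40. OOP to date €5071.20. Insurer: €9292 − €1858.40 = €7433.60.
Bill 4, €9950: 20% coinsurance on €9950 = €1990. Adding that to €5071.20 gives €7061.20, past the €5550 cap; patient pays only €5550 − €5071.20 = €478.80. Insurer: €9950 − €478.80 = €9471.20.
Insurer total = bills − patient's total = €30246 − €5550 = €24696.

€24696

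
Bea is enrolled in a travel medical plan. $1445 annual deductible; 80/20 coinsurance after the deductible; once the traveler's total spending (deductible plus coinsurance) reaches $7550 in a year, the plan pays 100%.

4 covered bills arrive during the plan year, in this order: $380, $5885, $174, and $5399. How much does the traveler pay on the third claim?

Bill 1, $380: fully absorbed by the deductible. Traveler pays $380; OOP now $380.
Bill 2, $5885: deductible takes $1065, $4820 remains; traveler's 20% is $964. Cost to traveler: $2029. OOP to date $2409.
Bill 3, $174: deductible already satisfied, so traveler's share is 20% × $174 = $34.80. Traveler pays $34.80; OOP now $2443.80.

$34.80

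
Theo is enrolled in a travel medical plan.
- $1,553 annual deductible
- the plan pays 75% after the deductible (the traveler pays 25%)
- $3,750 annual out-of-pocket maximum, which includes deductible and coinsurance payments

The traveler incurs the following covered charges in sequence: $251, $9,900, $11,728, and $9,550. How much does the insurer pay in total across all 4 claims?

Bill 1, $251: all of it applies to the deductible. Cost to traveler: $251. OOP to date $251. Plan pays $251 − $251 = $0.
Bill 2, $9,900: $1,302 to deductible, leaving $8,598; 25% of $8,598 = $2,149.50. Traveler owes $3,451.50 (running OOP $3,702.50). Insurer: $9,900 − $3,451.50 = $6,448.50.
Bill 3, $11,728: deductible already satisfied, so traveler's share is 25% × $11,728 = $2,932. Adding that to $3,702.50 gives $6,634.50, past the $3,750 cap; traveler pays only $3,750 − $3,702.50 = $47.50. Plan pays $11,728 − $47.50 = $11,680.50.
Bill 4, $9,550: deductible met; 25% of $9,550 = $2,387.50. That would push OOP to $6,137.50, over the $3,750 cap, so traveler pays $3,750 − $3,750 = $0. Insurer: $9,550 − $0 = $9,550.
Insurer total: $0 + $6,448.50 + $11,680.50 + $9,550 = $27,679.

$27,679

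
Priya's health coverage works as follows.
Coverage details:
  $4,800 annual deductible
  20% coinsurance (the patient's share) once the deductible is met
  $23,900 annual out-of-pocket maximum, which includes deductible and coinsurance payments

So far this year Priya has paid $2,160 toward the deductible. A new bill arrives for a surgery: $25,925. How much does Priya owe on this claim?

$7,297

$2,160 of the $4,800 deductible is already met, leaving $2,640.
That leaves $25,925 − $2,640 = $23,285 for coinsurance.
20% of $23,285 = $4,657 falls to the patient.
That puts the patient's cost at $2,640 + $4,657 = $7,297 before any cap.
Total out-of-pocket so far would be $2,160 + $7,297 = $9,457, below the $23,900 cap — no reduction.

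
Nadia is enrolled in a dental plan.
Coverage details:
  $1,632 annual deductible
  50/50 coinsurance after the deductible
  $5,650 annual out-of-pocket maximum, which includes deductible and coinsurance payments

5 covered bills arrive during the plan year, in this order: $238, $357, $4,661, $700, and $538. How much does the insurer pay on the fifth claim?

$269

#1 ($238): entire amount goes to the deductible. Patient pays $238; OOP now $238. Plan pays $238 − $238 = $0.
#2 ($357): all of it applies to the deductible. Patient owes $357 (running OOP $595). Plan pays $357 − $357 = $0.
#3 ($4,661): $1,037 to deductible, leaving $3,624; 50% of $3,624 = $1,812. Patient owes $2,849 (running OOP $3,444). Insurer: $4,661 − $2,849 = $1,812.
#4 ($700): deductible met; 50% of $700 = $350. Patient owes $350 (running OOP $3,794). Plan pays $700 − $350 = $350.
#5 ($538): 50% coinsurance on $538 = $269. Patient owes $269 (running OOP $4,063). Insurer: $538 − $269 = $269.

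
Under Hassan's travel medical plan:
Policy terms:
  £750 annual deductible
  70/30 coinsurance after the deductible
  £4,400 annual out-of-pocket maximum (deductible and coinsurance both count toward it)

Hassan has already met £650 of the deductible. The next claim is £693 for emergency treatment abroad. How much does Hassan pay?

£277.90

£650 of the £750 deductible is already met, leaving £100.
The remaining £593 (= £693 − £100) moves to coinsurance.
30% of £593 = £177.90 falls to the traveler.
So the traveler owes £100 + £177.90 = £277.90 before any cap.
Year-to-date out-of-pocket becomes £650 + £277.90 = £927.90, still under the £4,400 maximum, so no cap applies.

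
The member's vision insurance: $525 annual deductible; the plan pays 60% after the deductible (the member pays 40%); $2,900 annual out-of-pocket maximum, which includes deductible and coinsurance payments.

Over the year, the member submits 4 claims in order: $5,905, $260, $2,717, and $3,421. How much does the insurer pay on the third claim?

#1 ($5,905): $525 finishes the deductible; $5,380 goes to coinsurance; 40% of $5,380 = $2,152. Cost to member: $2,677. OOP to date $2,677. Insurer: $5,905 − $2,677 = $3,228.
#2 ($260): deductible already satisfied, so member's share is 40% × $260 = $104. Member pays $104; OOP now $2,781. Insurer: $260 − $104 = $156.
#3 ($2,717): 40% coinsurance on $2,717 = $1,086.80. OOP would hit $3,867.80 > $2,900, so the cap limits the member to $2,900 − $2,781 = $119. Plan pays $2,717 − $119 = $2,598.

$2,598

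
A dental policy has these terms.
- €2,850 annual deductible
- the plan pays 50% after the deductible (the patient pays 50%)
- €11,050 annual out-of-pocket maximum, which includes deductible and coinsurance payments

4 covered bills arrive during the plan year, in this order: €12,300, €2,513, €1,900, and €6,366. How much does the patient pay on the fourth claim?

Bill 1, €12,300: €2,850 to deductible, leaving €9,450; coinsurance €9,450 × 50% = €4,725. Patient pays €7,575; OOP now €7,575.
Bill 2, €2,513: deductible met; 50% of €2,513 = €1,256.50. Patient owes €1,256.50 (running OOP €8,831.50).
Bill 3, €1,900: deductible already satisfied, so patient's share is 50% × €1,900 = €950. Patient pays €950; OOP now €9,781.50.
Bill 4, €6,366: deductible already satisfied, so patient's share is 50% × €6,366 = €3,183. Adding that to €9,781.50 gives €12,964.50, past the €11,050 cap; patient pays only €11,050 − €9,781.50 = €1,268.50.

€1,268.50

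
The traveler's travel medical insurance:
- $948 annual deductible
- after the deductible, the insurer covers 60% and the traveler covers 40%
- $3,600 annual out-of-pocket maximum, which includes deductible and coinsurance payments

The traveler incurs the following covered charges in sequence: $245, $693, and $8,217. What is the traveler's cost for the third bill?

$2,662

Claim 1 — $245: fully absorbed by the deductible. Traveler pays $245; OOP now $245.
Claim 2 — $693: all of it applies to the deductible. Traveler pays $693; OOP now $938.
Claim 3 — $8,217: $10 finishes the deductible; $8,207 goes to coinsurance; traveler's 40% is $3,282.80. Deductible plus coinsurance: $10 + $3,282.80 = $3,292.80. That would push OOP to $4,230.80, over the $3,600 cap, so traveler pays $3,600 − $938 = $2,662.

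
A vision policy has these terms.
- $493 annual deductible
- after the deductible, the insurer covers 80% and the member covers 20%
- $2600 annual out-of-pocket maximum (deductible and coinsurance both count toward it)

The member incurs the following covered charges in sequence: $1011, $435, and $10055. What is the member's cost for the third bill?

#1 ($1011): deductible takes $493, $518 remains; coinsurance $518 × 20% = $103.60. Member owes $596.60 (running OOP $596.60).
#2 ($435): deductible met; 20% of $435 = $87. Member pays $87; OOP now $683.60.
#3 ($10055): deductible already satisfied, so member's share is 20% × $10055 = $2011. OOP would hit $2694.60 > $2600, so the cap limits the member to $2600 − $683.60 = $1916.40.

$1916.40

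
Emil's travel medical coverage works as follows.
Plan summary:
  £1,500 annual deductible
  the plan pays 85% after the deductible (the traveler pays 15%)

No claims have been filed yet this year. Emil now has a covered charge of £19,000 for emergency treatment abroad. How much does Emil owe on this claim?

£4,125

The full £1,500 deductible is still open; £1,500 of this bill applies to it.
After the £1,500 deductible portion, £19,000 − £1,500 = £17,500 is subject to coinsurance.
15% of £17,500 = £2,625 falls to the traveler.
That puts the traveler's cost at £1,500 + £2,625 = £4,125.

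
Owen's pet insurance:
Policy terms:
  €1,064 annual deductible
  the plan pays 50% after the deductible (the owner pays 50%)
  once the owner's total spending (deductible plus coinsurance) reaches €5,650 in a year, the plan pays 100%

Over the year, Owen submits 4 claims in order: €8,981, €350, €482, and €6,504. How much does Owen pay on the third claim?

€241

Claim 1 (€8,981): deductible takes €1,064, €7,917 remains; 50% of €7,917 = €3,958.50. Cost to owner: €5,022.50. OOP to date €5,022.50.
Claim 2 (€350): 50% coinsurance on €350 = €175. Owner owes €175 (running OOP €5,197.50).
Claim 3 (€482): deductible already satisfied, so owner's share is 50% × €482 = €241. Owner pays €241; OOP now €5,438.50.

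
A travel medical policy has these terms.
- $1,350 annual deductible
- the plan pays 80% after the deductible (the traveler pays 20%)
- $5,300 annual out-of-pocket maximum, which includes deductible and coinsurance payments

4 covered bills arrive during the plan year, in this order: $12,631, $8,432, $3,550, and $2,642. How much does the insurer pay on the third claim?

$3,542.60

Claim 1 ($12,631): deductible takes $1,350, $11,281 remains; coinsurance $11,281 × 20% = $2,256.20. Traveler pays $3,606.20; OOP now $3,606.20. Plan pays $12,631 − $3,606.20 = $9,024.80.
Claim 2 ($8,432): deductible already satisfied, so traveler's share is 20% × $8,432 = $1,686.40. Cost to traveler: $1,686.40. OOP to date $5,292.60. Insurer: $8,432 − $1,686.40 = $6,745.60.
Claim 3 ($3,550): deductible met; 20% of $3,550 = $710. Adding that to $5,292.60 gives $6,002.60, past the $5,300 cap; traveler pays only $5,300 − $5,292.60 = $7.40. Insurer: $3,550 − $7.40 = $3,542.60.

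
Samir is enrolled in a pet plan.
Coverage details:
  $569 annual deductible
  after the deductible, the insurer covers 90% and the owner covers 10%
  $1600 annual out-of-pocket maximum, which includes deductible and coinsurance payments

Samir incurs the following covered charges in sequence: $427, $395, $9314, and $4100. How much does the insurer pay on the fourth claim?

$4025.70

Claim 1 — $427: fully absorbed by the deductible. Cost to owner: $427. OOP to date $427. Insurer: $427 − $427 = $0.
Claim 2 — $395: deductible takes $142, $253 remains; coinsurance $253 × 10% = $25.30. Cost to owner: $167.30. OOP to date $594.30. Insurer: $395 − $167.30 = $227.70.
Claim 3 — $9314: deductible met; 10% of $9314 = $931.40. Cost to owner: $931.40. OOP to date $1525.70. Insurer: $9314 − $931.40 = $8382.60.
Claim 4 — $4100: deductible already satisfied, so owner's share is 10% × $4100 = $410. That would push OOP to $1935.70, over the $1600 cap, so owner pays $1600 − $1525.70 = $74.30. Insurer: $4100 − $74.30 = $4025.70.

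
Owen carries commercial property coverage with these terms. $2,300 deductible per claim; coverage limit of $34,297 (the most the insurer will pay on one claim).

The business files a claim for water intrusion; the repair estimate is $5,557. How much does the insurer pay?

$3,257

Less the $2,300 deductible: $5,557 − $2,300 = $3,257.
$3,257 is within the $34,297 limit, so the insurer pays $3,257.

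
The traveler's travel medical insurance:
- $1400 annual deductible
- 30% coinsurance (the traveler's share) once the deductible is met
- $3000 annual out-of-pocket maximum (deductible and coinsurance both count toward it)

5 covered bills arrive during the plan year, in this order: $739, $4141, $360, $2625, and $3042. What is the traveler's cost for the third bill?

Claim 1 — $739: all of it applies to the deductible. Traveler pays $739; OOP now $739.
Claim 2 — $4141: $661 to deductible, leaving $3480; traveler's 30% is $1044. Traveler pays $1705; OOP now $2444.
Claim 3 — $360: deductible already satisfied, so traveler's share is 30% × $360 = $108. Traveler pays $108; OOP now $2552.

$108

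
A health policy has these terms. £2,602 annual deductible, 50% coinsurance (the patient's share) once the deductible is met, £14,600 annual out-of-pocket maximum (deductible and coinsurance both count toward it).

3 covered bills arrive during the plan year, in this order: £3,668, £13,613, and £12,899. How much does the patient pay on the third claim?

£4,658.50

Claim 1 (£3,668): £2,602 finishes the deductible; £1,066 goes to coinsurance; coinsurance £1,066 × 50% = £533. Cost to patient: £3,135. OOP to date £3,135.
Claim 2 (£13,613): deductible already satisfied, so patient's share is 50% × £13,613 = £6,806.50. Patient owes £6,806.50 (running OOP £9,941.50).
Claim 3 (£12,899): deductible met; 50% of £12,899 = £6,449.50. That would push OOP to £16,391, over the £14,600 cap, so patient pays £14,600 − £9,941.50 = £4,658.50.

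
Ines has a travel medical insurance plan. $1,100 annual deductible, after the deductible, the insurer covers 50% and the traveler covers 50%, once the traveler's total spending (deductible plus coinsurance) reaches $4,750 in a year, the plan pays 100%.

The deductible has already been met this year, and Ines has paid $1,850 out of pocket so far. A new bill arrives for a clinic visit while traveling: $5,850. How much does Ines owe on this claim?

With the deductible met, the entire $5,850 is subject to coinsurance.
50% of $5,850 = $2,925 falls to the traveler.
That would bring total out-of-pocket to $4,775, past the $4,750 cap. The traveler is capped at $4,750 − $1,850 = $2,900 on this claim.

$2,900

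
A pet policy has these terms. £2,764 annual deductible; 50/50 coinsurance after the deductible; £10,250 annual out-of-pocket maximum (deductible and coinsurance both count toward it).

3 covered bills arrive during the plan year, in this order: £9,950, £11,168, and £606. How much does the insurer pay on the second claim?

Bill 1, £9,950: deductible takes £2,764, £7,186 remains; 50% of £7,186 = £3,593. Cost to owner: £6,357. OOP to date £6,357. Plan pays £9,950 − £6,357 = £3,593.
Bill 2, £11,168: deductible met; 50% of £11,168 = £5,584. OOP would hit £11,941 > £10,250, so the cap limits the owner to £10,250 − £6,357 = £3,893. Insurer: £11,168 − £3,893 = £7,275.

£7,275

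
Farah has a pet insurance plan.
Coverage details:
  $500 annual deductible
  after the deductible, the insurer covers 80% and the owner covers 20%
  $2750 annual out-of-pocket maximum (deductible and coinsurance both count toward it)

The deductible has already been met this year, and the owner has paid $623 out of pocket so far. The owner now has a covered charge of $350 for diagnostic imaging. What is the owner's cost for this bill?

$70

The deductible is already satisfied, so the full bill goes to coinsurance.
Owner's 20% share of $350 is $70.
Year-to-date out-of-pocket becomes $623 + $70 = $693, still under the $2750 maximum, so no cap applies.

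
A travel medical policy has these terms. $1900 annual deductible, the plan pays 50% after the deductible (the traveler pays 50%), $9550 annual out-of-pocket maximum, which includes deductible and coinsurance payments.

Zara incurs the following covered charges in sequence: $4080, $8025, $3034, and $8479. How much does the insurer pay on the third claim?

$1517

Bill 1, $4080: $1900 to deductible, leaving $2180; coinsurance $2180 × 50% = $1090. Traveler pays $2990; OOP now $2990. Plan pays $4080 − $2990 = $1090.
Bill 2, $8025: 50% coinsurance on $8025 = $4012.50. Traveler owes $4012.50 (running OOP $7002.50). Plan pays $8025 − $4012.50 = $4012.50.
Bill 3, $3034: deductible met; 50% of $3034 = $1517. Traveler pays $1517; OOP now $8519.50. Plan pays $3034 − $1517 = $1517.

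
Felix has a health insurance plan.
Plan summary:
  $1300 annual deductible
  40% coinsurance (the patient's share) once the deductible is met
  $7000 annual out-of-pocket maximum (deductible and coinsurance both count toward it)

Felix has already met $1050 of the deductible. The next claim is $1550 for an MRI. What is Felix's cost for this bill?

$770

Deductible still to meet: $1300 − $1050 = $250.
That leaves $1550 − $250 = $1300 for coinsurance.
Coinsurance: $1300 × 40% = $520.
That puts the patient's cost at $250 + $520 = $770 before any cap.
Cumulative spending $1050 + $770 = $1820 stays under the $7000 maximum.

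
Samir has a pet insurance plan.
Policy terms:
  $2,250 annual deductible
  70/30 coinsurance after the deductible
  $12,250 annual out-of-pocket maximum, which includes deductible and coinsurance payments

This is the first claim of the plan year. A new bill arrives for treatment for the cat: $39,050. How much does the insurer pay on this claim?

$26,800

The full $2,250 deductible is still open; $2,250 of this bill applies to it.
The remaining $36,800 (= $39,050 − $2,250) moves to coinsurance.
Owner's 30% share of $36,800 is $11,040.
So the owner owes $2,250 + $11,040 = $13,290 before any cap.
That would bring total out-of-pocket to $13,290, past the $12,250 cap. The owner is capped at $12,250 − $0 = $12,250 on this claim.
Insurer pays the balance: $39,050 − $12,250 = $26,800.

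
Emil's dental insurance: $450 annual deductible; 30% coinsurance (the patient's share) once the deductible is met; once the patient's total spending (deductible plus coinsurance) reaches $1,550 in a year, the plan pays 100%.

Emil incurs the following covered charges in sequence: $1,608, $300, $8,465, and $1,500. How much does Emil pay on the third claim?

$662.60

#1 ($1,608): $450 to deductible, leaving $1,158; coinsurance $1,158 × 30% = $347.40. Patient pays $797.40; OOP now $797.40.
#2 ($300): deductible met; 30% of $300 = $90. Patient pays $90; OOP now $887.40.
#3 ($8,465): 30% coinsurance on $8,465 = $2,539.50. OOP would hit $3,426.90 > $1,550, so the cap limits the patient to $1,550 − $887.40 = $662.60.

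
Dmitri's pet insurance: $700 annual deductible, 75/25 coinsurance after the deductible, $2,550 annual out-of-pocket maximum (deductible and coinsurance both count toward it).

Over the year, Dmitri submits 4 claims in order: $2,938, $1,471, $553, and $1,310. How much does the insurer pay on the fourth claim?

$982.50

Claim 1 — $2,938: $700 to deductible, leaving $2,238; coinsurance $2,238 × 25% = $559.50. Owner pays $1,259.50; OOP now $1,259.50. Insurer: $2,938 − $1,259.50 = $1,678.50.
Claim 2 — $1,471: deductible met; 25% of $1,471 = $367.75. Owner pays $367.75; OOP now $1,627.25. Plan pays $1,471 − $367.75 = $1,103.25.
Claim 3 — $553: deductible already satisfied, so owner's share is 25% × $553 = $138.25. Cost to owner: $138.25. OOP to date $1,765.50. Plan pays $553 − $138.25 = $414.75.
Claim 4 — $1,310: deductible met; 25% of $1,310 = $327.50. Owner pays $327.50; OOP now $2,093. Plan pays $1,310 − $327.50 = $982.50.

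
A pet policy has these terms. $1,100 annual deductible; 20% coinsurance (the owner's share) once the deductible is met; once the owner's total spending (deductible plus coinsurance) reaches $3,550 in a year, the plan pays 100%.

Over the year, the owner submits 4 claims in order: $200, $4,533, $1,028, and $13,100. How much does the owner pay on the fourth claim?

$1,517.80

Claim 1 — $200: fully absorbed by the deductible. Owner pays $200; OOP now $200.
Claim 2 — $4,533: $900 to deductible, leaving $3,633; 20% of $3,633 = $726.60. Owner pays $1,626.60; OOP now $1,826.60.
Claim 3 — $1,028: 20% coinsurance on $1,028 = $205.60. Cost to owner: $205.60. OOP to date $2,032.20.
Claim 4 — $13,100: deductible met; 20% of $13,100 = $2,620. OOP would hit $4,652.20 > $3,550, so the cap limits the owner to $3,550 − $2,032.20 = $1,517.80.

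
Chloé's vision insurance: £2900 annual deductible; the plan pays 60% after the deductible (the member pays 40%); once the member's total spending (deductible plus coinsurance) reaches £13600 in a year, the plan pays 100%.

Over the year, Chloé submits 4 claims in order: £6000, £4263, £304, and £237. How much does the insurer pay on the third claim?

£182.40

Claim 1 (£6000): deductible takes £2900, £3100 remains; coinsurance £3100 × 40% = £1240. Member pays £4140; OOP now £4140. Plan pays £6000 − £4140 = £1860.
Claim 2 (£4263): deductible met; 40% of £4263 = £1705.20. Member pays £1705.20; OOP now £5845.20. Insurer: £4263 − £1705.20 = £2557.80.
Claim 3 (£304): deductible met; 40% of £304 = £121.60. Member owes £121.60 (running OOP £5966.80). Plan pays £304 − £121.60 = £182.40.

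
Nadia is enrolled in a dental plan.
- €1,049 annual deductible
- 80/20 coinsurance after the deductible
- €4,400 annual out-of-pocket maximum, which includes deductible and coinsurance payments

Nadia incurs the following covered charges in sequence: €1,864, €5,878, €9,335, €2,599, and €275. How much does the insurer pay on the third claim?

€7,468

Claim 1 (€1,864): €1,049 to deductible, leaving €815; coinsurance €815 × 20% = €163. Patient owes €1,212 (running OOP €1,212). Plan pays €1,864 − €1,212 = €652.
Claim 2 (€5,878): 20% coinsurance on €5,878 = €1,175.60. Patient owes €1,175.60 (running OOP €2,387.60). Plan pays €5,878 − €1,175.60 = €4,702.40.
Claim 3 (€9,335): deductible met; 20% of €9,335 = €1,867. Patient owes €1,867 (running OOP €4,254.60). Insurer: €9,335 − €1,867 = €7,468.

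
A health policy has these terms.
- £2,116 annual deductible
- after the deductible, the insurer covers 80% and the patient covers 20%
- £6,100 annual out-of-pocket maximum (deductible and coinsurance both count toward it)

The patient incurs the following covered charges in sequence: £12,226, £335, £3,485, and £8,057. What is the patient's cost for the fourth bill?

#1 (£12,226): £2,116 to deductible, leaving £10,110; coinsurance £10,110 × 20% = £2,022. Patient owes £4,138 (running OOP £4,138).
#2 (£335): deductible met; 20% of £335 = £67. Patient pays £67; OOP now £4,205.
#3 (£3,485): 20% coinsurance on £3,485 = £697. Cost to patient: £697. OOP to date £4,902.
#4 (£8,057): deductible met; 20% of £8,057 = £1,611.40. Adding that to £4,902 gives £6,513.40, past the £6,100 cap; patient pays only £6,100 − £4,902 = £1,198.

£1,198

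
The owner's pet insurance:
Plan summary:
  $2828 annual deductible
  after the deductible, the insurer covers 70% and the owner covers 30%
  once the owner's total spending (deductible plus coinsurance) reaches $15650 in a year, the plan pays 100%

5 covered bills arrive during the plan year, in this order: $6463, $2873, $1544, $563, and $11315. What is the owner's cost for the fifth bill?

#1 ($6463): $2828 finishes the deductible; $3635 goes to coinsurance; 30% of $3635 = $1090.50. Owner pays $3918.50; OOP now $3918.50.
#2 ($2873): 30% coinsurance on $2873 = $861.90. Cost to owner: $861.90. OOP to date $4780.40.
#3 ($1544): deductible already satisfied, so owner's share is 30% × $1544 = $463.20. Cost to owner: $463.20. OOP to date $5243.60.
#4 ($563): deductible met; 30% of $563 = $168.90. Owner pays $168.90; OOP now $5412.50.
#5 ($11315): deductible met; 30% of $11315 = $3394.50. Cost to owner: $3394.50. OOP to date $8807.

$3394.50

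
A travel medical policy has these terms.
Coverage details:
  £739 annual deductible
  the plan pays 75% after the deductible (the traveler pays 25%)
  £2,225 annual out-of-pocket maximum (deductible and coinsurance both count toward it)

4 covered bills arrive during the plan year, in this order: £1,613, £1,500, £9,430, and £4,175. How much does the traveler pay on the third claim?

£892.50

#1 (£1,613): £739 finishes the deductible; £874 goes to coinsurance; 25% of £874 = £218.50. Traveler pays £957.50; OOP now £957.50.
#2 (£1,500): deductible met; 25% of £1,500 = £375. Traveler pays £375; OOP now £1,332.50.
#3 (£9,430): deductible already satisfied, so traveler's share is 25% × £9,430 = £2,357.50. That would push OOP to £3,690, over the £2,225 cap, so traveler pays £2,225 − £1,332.50 = £892.50.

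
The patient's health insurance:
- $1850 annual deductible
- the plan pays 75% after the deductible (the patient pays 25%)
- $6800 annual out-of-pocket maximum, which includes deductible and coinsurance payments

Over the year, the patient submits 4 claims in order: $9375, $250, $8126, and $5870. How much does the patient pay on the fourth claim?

$974.75

Claim 1 — $9375: $1850 to deductible, leaving $7525; patient's 25% is $1881.25. Patient owes $3731.25 (running OOP $3731.25).
Claim 2 — $250: deductible already satisfied, so patient's share is 25% × $250 = $62.50. Cost to patient: $62.50. OOP to date $3793.75.
Claim 3 — $8126: 25% coinsurance on $8126 = $2031.50. Patient pays $2031.50; OOP now $5825.25.
Claim 4 — $5870: deductible already satisfied, so patient's share is 25% × $5870 = $1467.50. OOP would hit $7292.75 > $6800, so the cap limits the patient to $6800 − $5825.25 = $974.75.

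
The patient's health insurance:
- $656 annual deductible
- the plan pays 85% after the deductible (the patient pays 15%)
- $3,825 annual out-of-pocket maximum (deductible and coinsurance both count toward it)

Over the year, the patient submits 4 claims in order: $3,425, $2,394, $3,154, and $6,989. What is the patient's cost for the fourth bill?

$1,048.35

#1 ($3,425): $656 to deductible, leaving $2,769; patient's 15% is $415.35. Patient owes $1,071.35 (running OOP $1,071.35).
#2 ($2,394): deductible met; 15% of $2,394 = $359.10. Patient pays $359.10; OOP now $1,430.45.
#3 ($3,154): deductible already satisfied, so patient's share is 15% × $3,154 = $473.10. Patient pays $473.10; OOP now $1,903.55.
#4 ($6,989): deductible already satisfied, so patient's share is 15% × $6,989 = $1,048.35. Patient pays $1,048.35; OOP now $2,951.90.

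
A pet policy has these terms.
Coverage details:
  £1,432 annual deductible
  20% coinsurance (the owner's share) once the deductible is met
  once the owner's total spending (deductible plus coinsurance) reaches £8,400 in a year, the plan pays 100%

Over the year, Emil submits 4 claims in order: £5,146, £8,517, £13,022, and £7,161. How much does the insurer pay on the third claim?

#1 (£5,146): £1,432 to deductible, leaving £3,714; 20% of £3,714 = £742.80. Owner pays £2,174.80; OOP now £2,174.80. Plan pays £5,146 − £2,174.80 = £2,971.20.
#2 (£8,517): deductible met; 20% of £8,517 = £1,703.40. Cost to owner: £1,703.40. OOP to date £3,878.20. Plan pays £8,517 − £1,703.40 = £6,813.60.
#3 (£13,022): deductible already satisfied, so owner's share is 20% × £13,022 = £2,604.40. Cost to owner: £2,604.40. OOP to date £6,482.60. Plan pays £13,022 − £2,604.40 = £10,417.60.

£10,417.60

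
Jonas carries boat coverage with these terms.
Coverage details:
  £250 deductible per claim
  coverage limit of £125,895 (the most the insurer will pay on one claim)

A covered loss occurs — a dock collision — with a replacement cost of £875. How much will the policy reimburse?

£625

After the deductible, £875 − £250 = £625 remains.
£625 is within the £125,895 limit, so the insurer pays £625.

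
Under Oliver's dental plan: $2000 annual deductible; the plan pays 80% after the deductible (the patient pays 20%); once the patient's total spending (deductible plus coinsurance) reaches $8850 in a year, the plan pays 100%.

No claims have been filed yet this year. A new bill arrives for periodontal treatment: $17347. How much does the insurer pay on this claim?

$12277.60

Nothing has been paid toward the $2000 deductible, so the first $2000 of this charge is applied there.
After the $2000 deductible portion, $17347 − $2000 = $15347 is subject to coinsurance.
20% of $15347 = $3069.40 falls to the patient.
Patient responsibility before any cap: $2000 + $3069.40 = $5069.40.
Cumulative spending $0 + $5069.40 = $5069.40 stays under the $8850 maximum.
Insurer pays the balance: $17347 − $5069.40 = $12277.60.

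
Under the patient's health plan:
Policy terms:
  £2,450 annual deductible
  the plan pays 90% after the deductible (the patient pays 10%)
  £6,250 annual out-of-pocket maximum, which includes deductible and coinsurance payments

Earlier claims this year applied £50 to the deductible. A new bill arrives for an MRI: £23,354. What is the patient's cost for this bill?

£50 of the £2,450 deductible is already met, leaving £2,400.
The remaining £20,954 (= £23,354 − £2,400) moves to coinsurance.
Coinsurance: £20,954 × 10% = £2,095.40.
Patient responsibility before any cap: £2,400 + £2,095.40 = £4,495.40.
Total out-of-pocket so far would be £50 + £4,495.40 = £4,545.40, below the £6,250 cap — no reduction.

£4,495.40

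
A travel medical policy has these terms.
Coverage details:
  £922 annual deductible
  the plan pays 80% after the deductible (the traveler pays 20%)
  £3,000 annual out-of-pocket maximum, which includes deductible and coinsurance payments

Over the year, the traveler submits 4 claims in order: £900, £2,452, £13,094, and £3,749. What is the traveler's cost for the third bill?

£1,592

#1 (£900): fully absorbed by the deductible. Traveler pays £900; OOP now £900.
#2 (£2,452): deductible takes £22, £2,430 remains; traveler's 20% is £486. Traveler pays £508; OOP now £1,408.
#3 (£13,094): 20% coinsurance on £13,094 = £2,618.80. That would push OOP to £4,026.80, over the £3,000 cap, so traveler pays £3,000 − £1,408 = £1,592.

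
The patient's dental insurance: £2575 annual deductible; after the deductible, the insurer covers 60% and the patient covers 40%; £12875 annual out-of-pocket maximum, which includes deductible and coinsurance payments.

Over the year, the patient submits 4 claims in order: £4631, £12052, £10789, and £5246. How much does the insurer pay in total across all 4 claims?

£19843

Claim 1 — £4631: deductible takes £2575, £2056 remains; 40% of £2056 = £822.40. Cost to patient: £3397.40. OOP to date £3397.40. Insurer: £4631 − £3397.40 = £1233.60.
Claim 2 — £12052: deductible met; 40% of £12052 = £4820.80. Cost to patient: £4820.80. OOP to date £8218.20. Insurer: £12052 − £4820.80 = £7231.20.
Claim 3 — £10789: deductible already satisfied, so patient's share is 40% × £10789 = £4315.60. Patient owes £4315.60 (running OOP £12533.80). Insurer: £10789 − £4315.60 = £6473.40.
Claim 4 — £5246: deductible met; 40% of £5246 = £2098.40. Adding that to £12533.80 gives £14632.20, past the £12875 cap; patient pays only £12875 − £12533.80 = £341.20. Insurer: £5246 − £341.20 = £4904.80.
Insurer total: £1233.60 + £7231.20 + £6473.40 + £4904.80 = £19843.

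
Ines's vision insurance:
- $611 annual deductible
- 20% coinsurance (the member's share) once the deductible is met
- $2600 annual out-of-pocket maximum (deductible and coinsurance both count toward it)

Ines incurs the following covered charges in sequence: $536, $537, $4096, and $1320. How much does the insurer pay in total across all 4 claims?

Claim 1 ($536): fully absorbed by the deductible. Member owes $536 (running OOP $536). Plan pays $536 − $536 = $0.
Claim 2 ($537): $75 to deductible, leaving $462; coinsurance $462 × 20% = $92.40. Member owes $167.40 (running OOP $703.40). Plan pays $537 − $167.40 = $369.60.
Claim 3 ($4096): 20% coinsurance on $4096 = $819.20. Member pays $819.20; OOP now $1522.60. Plan pays $4096 − $819.20 = $3276.80.
Claim 4 ($1320): deductible met; 20% of $1320 = $264. Cost to member: $264. OOP to date $1786.60. Plan pays $1320 − $264 = $1056.
Insurer total = bills − member's total = $6489 − $1786.60 = $4702.40.

$4702.40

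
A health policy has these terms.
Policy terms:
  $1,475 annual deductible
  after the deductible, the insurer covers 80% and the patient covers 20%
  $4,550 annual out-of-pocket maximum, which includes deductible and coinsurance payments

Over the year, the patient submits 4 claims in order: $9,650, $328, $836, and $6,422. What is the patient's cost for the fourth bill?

$1,207.20

Claim 1 ($9,650): $1,475 to deductible, leaving $8,175; 20% of $8,175 = $1,635. Patient owes $3,110 (running OOP $3,110).
Claim 2 ($328): deductible already satisfied, so patient's share is 20% × $328 = $65.60. Patient pays $65.60; OOP now $3,175.60.
Claim 3 ($836): deductible already satisfied, so patient's share is 20% × $836 = $167.20. Patient owes $167.20 (running OOP $3,342.80).
Claim 4 ($6,422): 20% coinsurance on $6,422 = $1,284.40. Adding that to $3,342.80 gives $4,627.20, past the $4,550 cap; patient pays only $4,550 − $3,342.80 = $1,207.20.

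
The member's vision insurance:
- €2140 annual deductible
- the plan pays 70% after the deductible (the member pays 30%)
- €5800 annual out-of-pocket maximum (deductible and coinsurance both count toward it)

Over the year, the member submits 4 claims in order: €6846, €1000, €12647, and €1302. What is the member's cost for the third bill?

#1 (€6846): €2140 finishes the deductible; €4706 goes to coinsurance; coinsurance €4706 × 30% = €1411.80. Member owes €3551.80 (running OOP €3551.80).
#2 (€1000): 30% coinsurance on €1000 = €300. Cost to member: €300. OOP to date €3851.80.
#3 (€12647): deductible already satisfied, so member's share is 30% × €12647 = €3794.10. OOP would hit €7645.90 > €5800, so the cap limits the member to €5800 − €3851.80 = €1948.20.

€1948.20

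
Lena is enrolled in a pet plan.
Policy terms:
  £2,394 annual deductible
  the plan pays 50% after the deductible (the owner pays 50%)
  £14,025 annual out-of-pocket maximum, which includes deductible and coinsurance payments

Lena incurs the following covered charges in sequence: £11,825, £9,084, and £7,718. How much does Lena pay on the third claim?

£2,373.50

Bill 1, £11,825: £2,394 finishes the deductible; £9,431 goes to coinsurance; 50% of £9,431 = £4,715.50. Owner pays £7,109.50; OOP now £7,109.50.
Bill 2, £9,084: 50% coinsurance on £9,084 = £4,542. Owner owes £4,542 (running OOP £11,651.50).
Bill 3, £7,718: deductible already satisfied, so owner's share is 50% × £7,718 = £3,859. That would push OOP to £15,510.50, over the £14,025 cap, so owner pays £14,025 − £11,651.50 = £2,373.50.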